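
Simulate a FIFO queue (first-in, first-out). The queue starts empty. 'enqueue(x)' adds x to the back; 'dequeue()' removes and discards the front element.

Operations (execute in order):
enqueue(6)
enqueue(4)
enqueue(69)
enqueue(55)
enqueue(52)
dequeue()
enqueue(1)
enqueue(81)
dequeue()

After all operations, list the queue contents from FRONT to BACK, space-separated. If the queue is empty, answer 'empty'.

Answer: 69 55 52 1 81

Derivation:
enqueue(6): [6]
enqueue(4): [6, 4]
enqueue(69): [6, 4, 69]
enqueue(55): [6, 4, 69, 55]
enqueue(52): [6, 4, 69, 55, 52]
dequeue(): [4, 69, 55, 52]
enqueue(1): [4, 69, 55, 52, 1]
enqueue(81): [4, 69, 55, 52, 1, 81]
dequeue(): [69, 55, 52, 1, 81]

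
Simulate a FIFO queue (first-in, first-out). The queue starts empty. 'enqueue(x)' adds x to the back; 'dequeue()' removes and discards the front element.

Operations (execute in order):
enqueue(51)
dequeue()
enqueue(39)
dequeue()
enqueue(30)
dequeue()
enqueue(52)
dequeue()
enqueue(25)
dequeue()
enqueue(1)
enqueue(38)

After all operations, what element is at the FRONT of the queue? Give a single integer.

Answer: 1

Derivation:
enqueue(51): queue = [51]
dequeue(): queue = []
enqueue(39): queue = [39]
dequeue(): queue = []
enqueue(30): queue = [30]
dequeue(): queue = []
enqueue(52): queue = [52]
dequeue(): queue = []
enqueue(25): queue = [25]
dequeue(): queue = []
enqueue(1): queue = [1]
enqueue(38): queue = [1, 38]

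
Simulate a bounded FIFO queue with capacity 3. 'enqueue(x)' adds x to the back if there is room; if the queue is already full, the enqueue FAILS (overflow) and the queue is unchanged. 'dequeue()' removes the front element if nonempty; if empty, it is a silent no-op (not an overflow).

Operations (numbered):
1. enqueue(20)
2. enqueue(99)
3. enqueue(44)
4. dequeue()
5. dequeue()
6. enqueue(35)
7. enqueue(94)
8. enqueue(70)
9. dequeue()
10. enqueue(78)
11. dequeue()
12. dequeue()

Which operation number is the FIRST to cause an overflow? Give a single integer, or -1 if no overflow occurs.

1. enqueue(20): size=1
2. enqueue(99): size=2
3. enqueue(44): size=3
4. dequeue(): size=2
5. dequeue(): size=1
6. enqueue(35): size=2
7. enqueue(94): size=3
8. enqueue(70): size=3=cap → OVERFLOW (fail)
9. dequeue(): size=2
10. enqueue(78): size=3
11. dequeue(): size=2
12. dequeue(): size=1

Answer: 8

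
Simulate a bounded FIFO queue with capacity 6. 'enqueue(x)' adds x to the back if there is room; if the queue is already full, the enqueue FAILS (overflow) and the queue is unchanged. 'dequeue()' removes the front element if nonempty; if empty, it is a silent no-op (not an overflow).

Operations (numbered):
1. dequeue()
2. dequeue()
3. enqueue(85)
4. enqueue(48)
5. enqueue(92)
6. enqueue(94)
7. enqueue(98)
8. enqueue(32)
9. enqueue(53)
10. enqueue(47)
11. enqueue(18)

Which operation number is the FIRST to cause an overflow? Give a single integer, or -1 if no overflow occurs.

Answer: 9

Derivation:
1. dequeue(): empty, no-op, size=0
2. dequeue(): empty, no-op, size=0
3. enqueue(85): size=1
4. enqueue(48): size=2
5. enqueue(92): size=3
6. enqueue(94): size=4
7. enqueue(98): size=5
8. enqueue(32): size=6
9. enqueue(53): size=6=cap → OVERFLOW (fail)
10. enqueue(47): size=6=cap → OVERFLOW (fail)
11. enqueue(18): size=6=cap → OVERFLOW (fail)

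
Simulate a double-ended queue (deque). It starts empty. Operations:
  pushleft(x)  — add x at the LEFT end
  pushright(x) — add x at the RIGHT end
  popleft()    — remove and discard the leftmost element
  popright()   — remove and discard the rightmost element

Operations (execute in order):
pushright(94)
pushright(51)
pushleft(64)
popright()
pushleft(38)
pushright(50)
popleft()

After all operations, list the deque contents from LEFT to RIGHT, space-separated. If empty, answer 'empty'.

Answer: 64 94 50

Derivation:
pushright(94): [94]
pushright(51): [94, 51]
pushleft(64): [64, 94, 51]
popright(): [64, 94]
pushleft(38): [38, 64, 94]
pushright(50): [38, 64, 94, 50]
popleft(): [64, 94, 50]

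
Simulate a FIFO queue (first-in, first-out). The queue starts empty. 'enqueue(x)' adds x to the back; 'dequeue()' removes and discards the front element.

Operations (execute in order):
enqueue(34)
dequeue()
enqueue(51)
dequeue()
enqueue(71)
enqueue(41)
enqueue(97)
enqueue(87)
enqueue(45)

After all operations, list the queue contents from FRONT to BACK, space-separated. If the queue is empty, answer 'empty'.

enqueue(34): [34]
dequeue(): []
enqueue(51): [51]
dequeue(): []
enqueue(71): [71]
enqueue(41): [71, 41]
enqueue(97): [71, 41, 97]
enqueue(87): [71, 41, 97, 87]
enqueue(45): [71, 41, 97, 87, 45]

Answer: 71 41 97 87 45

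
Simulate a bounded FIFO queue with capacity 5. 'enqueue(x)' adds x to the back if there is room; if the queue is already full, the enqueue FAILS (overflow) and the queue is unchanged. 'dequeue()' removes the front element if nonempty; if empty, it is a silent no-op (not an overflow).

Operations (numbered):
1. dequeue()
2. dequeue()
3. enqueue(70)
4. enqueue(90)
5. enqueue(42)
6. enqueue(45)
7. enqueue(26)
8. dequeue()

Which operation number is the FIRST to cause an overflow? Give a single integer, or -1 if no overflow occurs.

1. dequeue(): empty, no-op, size=0
2. dequeue(): empty, no-op, size=0
3. enqueue(70): size=1
4. enqueue(90): size=2
5. enqueue(42): size=3
6. enqueue(45): size=4
7. enqueue(26): size=5
8. dequeue(): size=4

Answer: -1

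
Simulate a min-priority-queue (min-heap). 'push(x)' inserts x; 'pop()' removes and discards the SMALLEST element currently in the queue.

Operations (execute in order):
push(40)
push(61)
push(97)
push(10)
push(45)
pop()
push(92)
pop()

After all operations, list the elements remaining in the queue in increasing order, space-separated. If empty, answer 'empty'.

Answer: 45 61 92 97

Derivation:
push(40): heap contents = [40]
push(61): heap contents = [40, 61]
push(97): heap contents = [40, 61, 97]
push(10): heap contents = [10, 40, 61, 97]
push(45): heap contents = [10, 40, 45, 61, 97]
pop() → 10: heap contents = [40, 45, 61, 97]
push(92): heap contents = [40, 45, 61, 92, 97]
pop() → 40: heap contents = [45, 61, 92, 97]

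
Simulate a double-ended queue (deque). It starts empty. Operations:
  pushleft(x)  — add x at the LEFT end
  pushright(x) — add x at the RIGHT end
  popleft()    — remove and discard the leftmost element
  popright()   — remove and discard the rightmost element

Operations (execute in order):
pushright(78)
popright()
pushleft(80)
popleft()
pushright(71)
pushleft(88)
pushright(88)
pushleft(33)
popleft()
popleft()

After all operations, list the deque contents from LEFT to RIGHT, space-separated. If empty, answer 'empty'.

Answer: 71 88

Derivation:
pushright(78): [78]
popright(): []
pushleft(80): [80]
popleft(): []
pushright(71): [71]
pushleft(88): [88, 71]
pushright(88): [88, 71, 88]
pushleft(33): [33, 88, 71, 88]
popleft(): [88, 71, 88]
popleft(): [71, 88]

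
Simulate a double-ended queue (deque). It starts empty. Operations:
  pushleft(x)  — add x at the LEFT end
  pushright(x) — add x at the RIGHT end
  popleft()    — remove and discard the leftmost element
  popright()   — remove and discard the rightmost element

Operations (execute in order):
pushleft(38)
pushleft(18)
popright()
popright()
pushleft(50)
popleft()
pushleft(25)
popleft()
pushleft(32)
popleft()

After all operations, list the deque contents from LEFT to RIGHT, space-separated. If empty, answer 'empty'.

Answer: empty

Derivation:
pushleft(38): [38]
pushleft(18): [18, 38]
popright(): [18]
popright(): []
pushleft(50): [50]
popleft(): []
pushleft(25): [25]
popleft(): []
pushleft(32): [32]
popleft(): []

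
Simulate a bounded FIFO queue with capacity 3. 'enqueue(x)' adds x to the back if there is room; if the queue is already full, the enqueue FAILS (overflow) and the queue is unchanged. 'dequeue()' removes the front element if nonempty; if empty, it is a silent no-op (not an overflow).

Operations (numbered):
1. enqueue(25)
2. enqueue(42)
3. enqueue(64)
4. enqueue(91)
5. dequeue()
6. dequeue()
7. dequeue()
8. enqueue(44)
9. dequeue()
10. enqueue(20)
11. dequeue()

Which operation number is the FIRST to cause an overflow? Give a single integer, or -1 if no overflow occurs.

Answer: 4

Derivation:
1. enqueue(25): size=1
2. enqueue(42): size=2
3. enqueue(64): size=3
4. enqueue(91): size=3=cap → OVERFLOW (fail)
5. dequeue(): size=2
6. dequeue(): size=1
7. dequeue(): size=0
8. enqueue(44): size=1
9. dequeue(): size=0
10. enqueue(20): size=1
11. dequeue(): size=0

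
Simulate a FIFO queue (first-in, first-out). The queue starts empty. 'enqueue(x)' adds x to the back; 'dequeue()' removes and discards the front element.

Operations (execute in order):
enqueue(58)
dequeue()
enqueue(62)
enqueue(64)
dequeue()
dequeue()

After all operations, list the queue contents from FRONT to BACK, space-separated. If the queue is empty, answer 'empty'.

Answer: empty

Derivation:
enqueue(58): [58]
dequeue(): []
enqueue(62): [62]
enqueue(64): [62, 64]
dequeue(): [64]
dequeue(): []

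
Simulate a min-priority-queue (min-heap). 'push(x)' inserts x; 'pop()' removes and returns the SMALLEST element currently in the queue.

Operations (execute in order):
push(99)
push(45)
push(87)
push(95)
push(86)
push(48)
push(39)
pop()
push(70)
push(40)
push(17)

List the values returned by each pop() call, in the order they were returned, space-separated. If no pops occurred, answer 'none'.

push(99): heap contents = [99]
push(45): heap contents = [45, 99]
push(87): heap contents = [45, 87, 99]
push(95): heap contents = [45, 87, 95, 99]
push(86): heap contents = [45, 86, 87, 95, 99]
push(48): heap contents = [45, 48, 86, 87, 95, 99]
push(39): heap contents = [39, 45, 48, 86, 87, 95, 99]
pop() → 39: heap contents = [45, 48, 86, 87, 95, 99]
push(70): heap contents = [45, 48, 70, 86, 87, 95, 99]
push(40): heap contents = [40, 45, 48, 70, 86, 87, 95, 99]
push(17): heap contents = [17, 40, 45, 48, 70, 86, 87, 95, 99]

Answer: 39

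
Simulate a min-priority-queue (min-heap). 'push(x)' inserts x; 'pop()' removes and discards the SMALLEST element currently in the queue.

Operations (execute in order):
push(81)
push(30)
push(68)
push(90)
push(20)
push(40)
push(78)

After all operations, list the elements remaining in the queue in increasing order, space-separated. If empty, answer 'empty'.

push(81): heap contents = [81]
push(30): heap contents = [30, 81]
push(68): heap contents = [30, 68, 81]
push(90): heap contents = [30, 68, 81, 90]
push(20): heap contents = [20, 30, 68, 81, 90]
push(40): heap contents = [20, 30, 40, 68, 81, 90]
push(78): heap contents = [20, 30, 40, 68, 78, 81, 90]

Answer: 20 30 40 68 78 81 90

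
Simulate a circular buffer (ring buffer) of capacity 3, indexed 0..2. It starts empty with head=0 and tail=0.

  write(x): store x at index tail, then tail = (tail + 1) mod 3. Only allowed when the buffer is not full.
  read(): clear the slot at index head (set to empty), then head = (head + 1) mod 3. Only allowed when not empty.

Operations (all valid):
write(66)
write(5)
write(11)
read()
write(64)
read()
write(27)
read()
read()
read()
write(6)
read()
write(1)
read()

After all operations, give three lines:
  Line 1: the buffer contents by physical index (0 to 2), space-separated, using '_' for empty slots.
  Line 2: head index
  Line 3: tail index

write(66): buf=[66 _ _], head=0, tail=1, size=1
write(5): buf=[66 5 _], head=0, tail=2, size=2
write(11): buf=[66 5 11], head=0, tail=0, size=3
read(): buf=[_ 5 11], head=1, tail=0, size=2
write(64): buf=[64 5 11], head=1, tail=1, size=3
read(): buf=[64 _ 11], head=2, tail=1, size=2
write(27): buf=[64 27 11], head=2, tail=2, size=3
read(): buf=[64 27 _], head=0, tail=2, size=2
read(): buf=[_ 27 _], head=1, tail=2, size=1
read(): buf=[_ _ _], head=2, tail=2, size=0
write(6): buf=[_ _ 6], head=2, tail=0, size=1
read(): buf=[_ _ _], head=0, tail=0, size=0
write(1): buf=[1 _ _], head=0, tail=1, size=1
read(): buf=[_ _ _], head=1, tail=1, size=0

Answer: _ _ _
1
1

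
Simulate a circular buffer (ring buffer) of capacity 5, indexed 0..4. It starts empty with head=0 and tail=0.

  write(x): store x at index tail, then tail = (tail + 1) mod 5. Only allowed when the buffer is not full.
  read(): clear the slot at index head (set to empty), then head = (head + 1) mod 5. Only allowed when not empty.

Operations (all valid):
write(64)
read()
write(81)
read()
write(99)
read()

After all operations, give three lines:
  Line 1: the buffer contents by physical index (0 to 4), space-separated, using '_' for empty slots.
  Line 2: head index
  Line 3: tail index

write(64): buf=[64 _ _ _ _], head=0, tail=1, size=1
read(): buf=[_ _ _ _ _], head=1, tail=1, size=0
write(81): buf=[_ 81 _ _ _], head=1, tail=2, size=1
read(): buf=[_ _ _ _ _], head=2, tail=2, size=0
write(99): buf=[_ _ 99 _ _], head=2, tail=3, size=1
read(): buf=[_ _ _ _ _], head=3, tail=3, size=0

Answer: _ _ _ _ _
3
3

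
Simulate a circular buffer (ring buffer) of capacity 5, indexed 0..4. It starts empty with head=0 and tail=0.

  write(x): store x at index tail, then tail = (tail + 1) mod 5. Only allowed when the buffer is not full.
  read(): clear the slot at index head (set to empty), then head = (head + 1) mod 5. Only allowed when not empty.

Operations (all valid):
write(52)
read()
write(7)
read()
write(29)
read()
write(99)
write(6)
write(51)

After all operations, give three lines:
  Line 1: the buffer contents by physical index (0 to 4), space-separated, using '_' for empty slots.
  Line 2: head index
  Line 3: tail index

write(52): buf=[52 _ _ _ _], head=0, tail=1, size=1
read(): buf=[_ _ _ _ _], head=1, tail=1, size=0
write(7): buf=[_ 7 _ _ _], head=1, tail=2, size=1
read(): buf=[_ _ _ _ _], head=2, tail=2, size=0
write(29): buf=[_ _ 29 _ _], head=2, tail=3, size=1
read(): buf=[_ _ _ _ _], head=3, tail=3, size=0
write(99): buf=[_ _ _ 99 _], head=3, tail=4, size=1
write(6): buf=[_ _ _ 99 6], head=3, tail=0, size=2
write(51): buf=[51 _ _ 99 6], head=3, tail=1, size=3

Answer: 51 _ _ 99 6
3
1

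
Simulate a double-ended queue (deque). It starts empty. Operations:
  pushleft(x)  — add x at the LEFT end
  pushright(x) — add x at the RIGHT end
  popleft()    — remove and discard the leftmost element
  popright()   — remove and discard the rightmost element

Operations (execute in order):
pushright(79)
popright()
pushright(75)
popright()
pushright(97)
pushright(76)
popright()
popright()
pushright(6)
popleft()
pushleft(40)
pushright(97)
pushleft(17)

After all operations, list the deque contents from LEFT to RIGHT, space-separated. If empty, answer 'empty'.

Answer: 17 40 97

Derivation:
pushright(79): [79]
popright(): []
pushright(75): [75]
popright(): []
pushright(97): [97]
pushright(76): [97, 76]
popright(): [97]
popright(): []
pushright(6): [6]
popleft(): []
pushleft(40): [40]
pushright(97): [40, 97]
pushleft(17): [17, 40, 97]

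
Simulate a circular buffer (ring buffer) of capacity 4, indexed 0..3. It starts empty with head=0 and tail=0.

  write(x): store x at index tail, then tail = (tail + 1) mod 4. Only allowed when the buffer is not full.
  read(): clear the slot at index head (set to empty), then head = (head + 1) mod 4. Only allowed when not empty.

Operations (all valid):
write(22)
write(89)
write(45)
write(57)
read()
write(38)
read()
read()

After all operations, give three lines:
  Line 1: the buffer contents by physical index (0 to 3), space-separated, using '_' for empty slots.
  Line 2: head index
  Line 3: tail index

Answer: 38 _ _ 57
3
1

Derivation:
write(22): buf=[22 _ _ _], head=0, tail=1, size=1
write(89): buf=[22 89 _ _], head=0, tail=2, size=2
write(45): buf=[22 89 45 _], head=0, tail=3, size=3
write(57): buf=[22 89 45 57], head=0, tail=0, size=4
read(): buf=[_ 89 45 57], head=1, tail=0, size=3
write(38): buf=[38 89 45 57], head=1, tail=1, size=4
read(): buf=[38 _ 45 57], head=2, tail=1, size=3
read(): buf=[38 _ _ 57], head=3, tail=1, size=2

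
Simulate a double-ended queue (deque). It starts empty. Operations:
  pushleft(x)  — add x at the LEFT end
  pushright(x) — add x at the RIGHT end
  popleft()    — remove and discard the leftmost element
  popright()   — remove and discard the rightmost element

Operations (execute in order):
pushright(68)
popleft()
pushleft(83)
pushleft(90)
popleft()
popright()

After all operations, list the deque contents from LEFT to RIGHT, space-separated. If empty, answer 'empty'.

pushright(68): [68]
popleft(): []
pushleft(83): [83]
pushleft(90): [90, 83]
popleft(): [83]
popright(): []

Answer: empty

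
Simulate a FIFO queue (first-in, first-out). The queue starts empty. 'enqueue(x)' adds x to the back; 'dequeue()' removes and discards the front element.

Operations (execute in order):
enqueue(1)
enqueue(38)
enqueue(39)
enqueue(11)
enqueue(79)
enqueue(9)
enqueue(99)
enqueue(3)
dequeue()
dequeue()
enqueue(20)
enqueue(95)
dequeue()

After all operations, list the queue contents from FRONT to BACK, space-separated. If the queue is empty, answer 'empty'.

Answer: 11 79 9 99 3 20 95

Derivation:
enqueue(1): [1]
enqueue(38): [1, 38]
enqueue(39): [1, 38, 39]
enqueue(11): [1, 38, 39, 11]
enqueue(79): [1, 38, 39, 11, 79]
enqueue(9): [1, 38, 39, 11, 79, 9]
enqueue(99): [1, 38, 39, 11, 79, 9, 99]
enqueue(3): [1, 38, 39, 11, 79, 9, 99, 3]
dequeue(): [38, 39, 11, 79, 9, 99, 3]
dequeue(): [39, 11, 79, 9, 99, 3]
enqueue(20): [39, 11, 79, 9, 99, 3, 20]
enqueue(95): [39, 11, 79, 9, 99, 3, 20, 95]
dequeue(): [11, 79, 9, 99, 3, 20, 95]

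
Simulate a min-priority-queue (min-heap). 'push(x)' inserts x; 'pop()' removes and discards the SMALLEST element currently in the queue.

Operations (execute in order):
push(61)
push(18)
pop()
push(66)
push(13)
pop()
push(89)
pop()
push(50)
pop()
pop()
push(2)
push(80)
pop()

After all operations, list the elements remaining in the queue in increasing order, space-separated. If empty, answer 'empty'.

Answer: 80 89

Derivation:
push(61): heap contents = [61]
push(18): heap contents = [18, 61]
pop() → 18: heap contents = [61]
push(66): heap contents = [61, 66]
push(13): heap contents = [13, 61, 66]
pop() → 13: heap contents = [61, 66]
push(89): heap contents = [61, 66, 89]
pop() → 61: heap contents = [66, 89]
push(50): heap contents = [50, 66, 89]
pop() → 50: heap contents = [66, 89]
pop() → 66: heap contents = [89]
push(2): heap contents = [2, 89]
push(80): heap contents = [2, 80, 89]
pop() → 2: heap contents = [80, 89]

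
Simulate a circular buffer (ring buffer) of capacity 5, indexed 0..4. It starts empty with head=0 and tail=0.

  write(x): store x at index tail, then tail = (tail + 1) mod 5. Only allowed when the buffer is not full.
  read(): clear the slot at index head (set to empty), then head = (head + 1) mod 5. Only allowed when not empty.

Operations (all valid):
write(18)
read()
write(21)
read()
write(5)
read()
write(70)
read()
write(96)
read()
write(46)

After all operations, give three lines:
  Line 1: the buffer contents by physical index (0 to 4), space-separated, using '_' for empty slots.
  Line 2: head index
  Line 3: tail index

write(18): buf=[18 _ _ _ _], head=0, tail=1, size=1
read(): buf=[_ _ _ _ _], head=1, tail=1, size=0
write(21): buf=[_ 21 _ _ _], head=1, tail=2, size=1
read(): buf=[_ _ _ _ _], head=2, tail=2, size=0
write(5): buf=[_ _ 5 _ _], head=2, tail=3, size=1
read(): buf=[_ _ _ _ _], head=3, tail=3, size=0
write(70): buf=[_ _ _ 70 _], head=3, tail=4, size=1
read(): buf=[_ _ _ _ _], head=4, tail=4, size=0
write(96): buf=[_ _ _ _ 96], head=4, tail=0, size=1
read(): buf=[_ _ _ _ _], head=0, tail=0, size=0
write(46): buf=[46 _ _ _ _], head=0, tail=1, size=1

Answer: 46 _ _ _ _
0
1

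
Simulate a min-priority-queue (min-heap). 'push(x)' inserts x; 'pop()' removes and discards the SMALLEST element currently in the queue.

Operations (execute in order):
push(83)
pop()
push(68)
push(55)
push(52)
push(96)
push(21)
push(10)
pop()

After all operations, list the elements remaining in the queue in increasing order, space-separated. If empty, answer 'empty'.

push(83): heap contents = [83]
pop() → 83: heap contents = []
push(68): heap contents = [68]
push(55): heap contents = [55, 68]
push(52): heap contents = [52, 55, 68]
push(96): heap contents = [52, 55, 68, 96]
push(21): heap contents = [21, 52, 55, 68, 96]
push(10): heap contents = [10, 21, 52, 55, 68, 96]
pop() → 10: heap contents = [21, 52, 55, 68, 96]

Answer: 21 52 55 68 96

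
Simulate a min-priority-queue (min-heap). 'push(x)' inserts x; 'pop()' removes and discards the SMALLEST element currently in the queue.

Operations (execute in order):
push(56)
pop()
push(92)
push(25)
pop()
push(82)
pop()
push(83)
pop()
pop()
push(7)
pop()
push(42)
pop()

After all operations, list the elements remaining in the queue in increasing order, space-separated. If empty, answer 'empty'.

push(56): heap contents = [56]
pop() → 56: heap contents = []
push(92): heap contents = [92]
push(25): heap contents = [25, 92]
pop() → 25: heap contents = [92]
push(82): heap contents = [82, 92]
pop() → 82: heap contents = [92]
push(83): heap contents = [83, 92]
pop() → 83: heap contents = [92]
pop() → 92: heap contents = []
push(7): heap contents = [7]
pop() → 7: heap contents = []
push(42): heap contents = [42]
pop() → 42: heap contents = []

Answer: empty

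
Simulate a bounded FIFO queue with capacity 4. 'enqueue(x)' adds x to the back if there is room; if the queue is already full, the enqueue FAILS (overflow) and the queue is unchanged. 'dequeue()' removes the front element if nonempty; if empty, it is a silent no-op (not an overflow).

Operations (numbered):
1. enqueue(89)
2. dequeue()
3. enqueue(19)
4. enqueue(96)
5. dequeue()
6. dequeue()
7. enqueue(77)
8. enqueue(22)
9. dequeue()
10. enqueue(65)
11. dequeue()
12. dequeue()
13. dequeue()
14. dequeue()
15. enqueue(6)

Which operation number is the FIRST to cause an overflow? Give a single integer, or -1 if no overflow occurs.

Answer: -1

Derivation:
1. enqueue(89): size=1
2. dequeue(): size=0
3. enqueue(19): size=1
4. enqueue(96): size=2
5. dequeue(): size=1
6. dequeue(): size=0
7. enqueue(77): size=1
8. enqueue(22): size=2
9. dequeue(): size=1
10. enqueue(65): size=2
11. dequeue(): size=1
12. dequeue(): size=0
13. dequeue(): empty, no-op, size=0
14. dequeue(): empty, no-op, size=0
15. enqueue(6): size=1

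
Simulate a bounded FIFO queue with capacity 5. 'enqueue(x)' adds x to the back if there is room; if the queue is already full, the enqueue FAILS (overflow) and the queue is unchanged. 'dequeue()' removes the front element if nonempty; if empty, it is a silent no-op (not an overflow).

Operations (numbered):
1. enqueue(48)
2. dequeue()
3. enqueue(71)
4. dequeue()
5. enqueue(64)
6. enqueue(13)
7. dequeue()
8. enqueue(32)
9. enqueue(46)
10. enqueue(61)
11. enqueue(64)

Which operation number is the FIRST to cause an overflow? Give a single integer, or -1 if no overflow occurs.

Answer: -1

Derivation:
1. enqueue(48): size=1
2. dequeue(): size=0
3. enqueue(71): size=1
4. dequeue(): size=0
5. enqueue(64): size=1
6. enqueue(13): size=2
7. dequeue(): size=1
8. enqueue(32): size=2
9. enqueue(46): size=3
10. enqueue(61): size=4
11. enqueue(64): size=5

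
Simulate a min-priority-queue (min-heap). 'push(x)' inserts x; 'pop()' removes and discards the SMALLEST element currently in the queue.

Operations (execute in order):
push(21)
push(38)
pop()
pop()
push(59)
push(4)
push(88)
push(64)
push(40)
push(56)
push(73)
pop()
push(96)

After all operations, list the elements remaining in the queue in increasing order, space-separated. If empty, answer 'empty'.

Answer: 40 56 59 64 73 88 96

Derivation:
push(21): heap contents = [21]
push(38): heap contents = [21, 38]
pop() → 21: heap contents = [38]
pop() → 38: heap contents = []
push(59): heap contents = [59]
push(4): heap contents = [4, 59]
push(88): heap contents = [4, 59, 88]
push(64): heap contents = [4, 59, 64, 88]
push(40): heap contents = [4, 40, 59, 64, 88]
push(56): heap contents = [4, 40, 56, 59, 64, 88]
push(73): heap contents = [4, 40, 56, 59, 64, 73, 88]
pop() → 4: heap contents = [40, 56, 59, 64, 73, 88]
push(96): heap contents = [40, 56, 59, 64, 73, 88, 96]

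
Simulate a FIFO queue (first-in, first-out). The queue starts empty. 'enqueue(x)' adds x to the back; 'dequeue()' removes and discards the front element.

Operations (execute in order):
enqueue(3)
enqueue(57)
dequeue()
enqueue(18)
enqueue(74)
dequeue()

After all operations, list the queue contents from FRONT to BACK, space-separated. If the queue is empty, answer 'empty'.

enqueue(3): [3]
enqueue(57): [3, 57]
dequeue(): [57]
enqueue(18): [57, 18]
enqueue(74): [57, 18, 74]
dequeue(): [18, 74]

Answer: 18 74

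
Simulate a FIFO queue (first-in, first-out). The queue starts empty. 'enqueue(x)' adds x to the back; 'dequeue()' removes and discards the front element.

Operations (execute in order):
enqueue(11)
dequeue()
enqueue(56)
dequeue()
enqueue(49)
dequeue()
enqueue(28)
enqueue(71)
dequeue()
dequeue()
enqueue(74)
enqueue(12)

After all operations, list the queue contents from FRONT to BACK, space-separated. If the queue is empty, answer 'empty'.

Answer: 74 12

Derivation:
enqueue(11): [11]
dequeue(): []
enqueue(56): [56]
dequeue(): []
enqueue(49): [49]
dequeue(): []
enqueue(28): [28]
enqueue(71): [28, 71]
dequeue(): [71]
dequeue(): []
enqueue(74): [74]
enqueue(12): [74, 12]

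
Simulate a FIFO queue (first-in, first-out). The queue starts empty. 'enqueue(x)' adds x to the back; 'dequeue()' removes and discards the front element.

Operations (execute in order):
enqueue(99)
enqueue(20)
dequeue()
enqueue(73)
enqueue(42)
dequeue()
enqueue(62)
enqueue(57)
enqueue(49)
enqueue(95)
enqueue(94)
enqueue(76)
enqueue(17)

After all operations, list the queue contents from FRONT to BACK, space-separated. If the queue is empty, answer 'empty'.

Answer: 73 42 62 57 49 95 94 76 17

Derivation:
enqueue(99): [99]
enqueue(20): [99, 20]
dequeue(): [20]
enqueue(73): [20, 73]
enqueue(42): [20, 73, 42]
dequeue(): [73, 42]
enqueue(62): [73, 42, 62]
enqueue(57): [73, 42, 62, 57]
enqueue(49): [73, 42, 62, 57, 49]
enqueue(95): [73, 42, 62, 57, 49, 95]
enqueue(94): [73, 42, 62, 57, 49, 95, 94]
enqueue(76): [73, 42, 62, 57, 49, 95, 94, 76]
enqueue(17): [73, 42, 62, 57, 49, 95, 94, 76, 17]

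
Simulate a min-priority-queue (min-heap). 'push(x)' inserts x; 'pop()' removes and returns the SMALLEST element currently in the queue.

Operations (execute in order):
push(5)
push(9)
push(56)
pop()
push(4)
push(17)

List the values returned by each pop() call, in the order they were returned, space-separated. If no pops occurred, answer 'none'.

Answer: 5

Derivation:
push(5): heap contents = [5]
push(9): heap contents = [5, 9]
push(56): heap contents = [5, 9, 56]
pop() → 5: heap contents = [9, 56]
push(4): heap contents = [4, 9, 56]
push(17): heap contents = [4, 9, 17, 56]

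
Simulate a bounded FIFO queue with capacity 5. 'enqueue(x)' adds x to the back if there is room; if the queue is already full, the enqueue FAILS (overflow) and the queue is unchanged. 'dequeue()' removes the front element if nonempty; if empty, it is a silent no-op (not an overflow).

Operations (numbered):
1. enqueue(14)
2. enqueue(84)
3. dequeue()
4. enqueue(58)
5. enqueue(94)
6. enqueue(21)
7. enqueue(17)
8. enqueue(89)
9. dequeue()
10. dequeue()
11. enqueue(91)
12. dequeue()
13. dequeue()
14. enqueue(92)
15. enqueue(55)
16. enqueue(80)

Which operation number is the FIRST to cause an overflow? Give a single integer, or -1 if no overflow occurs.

1. enqueue(14): size=1
2. enqueue(84): size=2
3. dequeue(): size=1
4. enqueue(58): size=2
5. enqueue(94): size=3
6. enqueue(21): size=4
7. enqueue(17): size=5
8. enqueue(89): size=5=cap → OVERFLOW (fail)
9. dequeue(): size=4
10. dequeue(): size=3
11. enqueue(91): size=4
12. dequeue(): size=3
13. dequeue(): size=2
14. enqueue(92): size=3
15. enqueue(55): size=4
16. enqueue(80): size=5

Answer: 8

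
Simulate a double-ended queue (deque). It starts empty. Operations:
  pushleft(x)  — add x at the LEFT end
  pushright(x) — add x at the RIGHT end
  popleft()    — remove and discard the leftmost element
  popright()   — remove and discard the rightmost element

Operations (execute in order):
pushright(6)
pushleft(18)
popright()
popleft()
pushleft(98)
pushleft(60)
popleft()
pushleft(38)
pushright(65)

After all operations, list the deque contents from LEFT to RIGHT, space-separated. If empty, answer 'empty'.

pushright(6): [6]
pushleft(18): [18, 6]
popright(): [18]
popleft(): []
pushleft(98): [98]
pushleft(60): [60, 98]
popleft(): [98]
pushleft(38): [38, 98]
pushright(65): [38, 98, 65]

Answer: 38 98 65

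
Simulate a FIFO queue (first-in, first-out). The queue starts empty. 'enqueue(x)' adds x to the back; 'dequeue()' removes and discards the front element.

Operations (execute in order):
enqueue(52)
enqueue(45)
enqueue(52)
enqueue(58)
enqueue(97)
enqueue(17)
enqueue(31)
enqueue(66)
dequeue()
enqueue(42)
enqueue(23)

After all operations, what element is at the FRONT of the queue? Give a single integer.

enqueue(52): queue = [52]
enqueue(45): queue = [52, 45]
enqueue(52): queue = [52, 45, 52]
enqueue(58): queue = [52, 45, 52, 58]
enqueue(97): queue = [52, 45, 52, 58, 97]
enqueue(17): queue = [52, 45, 52, 58, 97, 17]
enqueue(31): queue = [52, 45, 52, 58, 97, 17, 31]
enqueue(66): queue = [52, 45, 52, 58, 97, 17, 31, 66]
dequeue(): queue = [45, 52, 58, 97, 17, 31, 66]
enqueue(42): queue = [45, 52, 58, 97, 17, 31, 66, 42]
enqueue(23): queue = [45, 52, 58, 97, 17, 31, 66, 42, 23]

Answer: 45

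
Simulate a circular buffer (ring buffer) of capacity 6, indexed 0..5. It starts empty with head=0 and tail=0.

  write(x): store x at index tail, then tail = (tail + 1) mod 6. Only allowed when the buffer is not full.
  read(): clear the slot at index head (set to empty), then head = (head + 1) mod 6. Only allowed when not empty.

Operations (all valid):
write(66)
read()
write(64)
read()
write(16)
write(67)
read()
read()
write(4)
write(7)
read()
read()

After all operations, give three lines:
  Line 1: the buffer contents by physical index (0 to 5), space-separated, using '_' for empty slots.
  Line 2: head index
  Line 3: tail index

write(66): buf=[66 _ _ _ _ _], head=0, tail=1, size=1
read(): buf=[_ _ _ _ _ _], head=1, tail=1, size=0
write(64): buf=[_ 64 _ _ _ _], head=1, tail=2, size=1
read(): buf=[_ _ _ _ _ _], head=2, tail=2, size=0
write(16): buf=[_ _ 16 _ _ _], head=2, tail=3, size=1
write(67): buf=[_ _ 16 67 _ _], head=2, tail=4, size=2
read(): buf=[_ _ _ 67 _ _], head=3, tail=4, size=1
read(): buf=[_ _ _ _ _ _], head=4, tail=4, size=0
write(4): buf=[_ _ _ _ 4 _], head=4, tail=5, size=1
write(7): buf=[_ _ _ _ 4 7], head=4, tail=0, size=2
read(): buf=[_ _ _ _ _ 7], head=5, tail=0, size=1
read(): buf=[_ _ _ _ _ _], head=0, tail=0, size=0

Answer: _ _ _ _ _ _
0
0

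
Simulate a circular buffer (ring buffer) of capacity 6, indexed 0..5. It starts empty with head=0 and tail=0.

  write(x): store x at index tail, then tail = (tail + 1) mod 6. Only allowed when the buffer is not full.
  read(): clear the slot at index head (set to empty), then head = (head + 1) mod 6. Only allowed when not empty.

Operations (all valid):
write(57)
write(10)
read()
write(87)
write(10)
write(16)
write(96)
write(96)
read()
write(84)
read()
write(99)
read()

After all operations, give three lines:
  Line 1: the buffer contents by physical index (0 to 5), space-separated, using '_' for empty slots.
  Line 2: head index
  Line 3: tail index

write(57): buf=[57 _ _ _ _ _], head=0, tail=1, size=1
write(10): buf=[57 10 _ _ _ _], head=0, tail=2, size=2
read(): buf=[_ 10 _ _ _ _], head=1, tail=2, size=1
write(87): buf=[_ 10 87 _ _ _], head=1, tail=3, size=2
write(10): buf=[_ 10 87 10 _ _], head=1, tail=4, size=3
write(16): buf=[_ 10 87 10 16 _], head=1, tail=5, size=4
write(96): buf=[_ 10 87 10 16 96], head=1, tail=0, size=5
write(96): buf=[96 10 87 10 16 96], head=1, tail=1, size=6
read(): buf=[96 _ 87 10 16 96], head=2, tail=1, size=5
write(84): buf=[96 84 87 10 16 96], head=2, tail=2, size=6
read(): buf=[96 84 _ 10 16 96], head=3, tail=2, size=5
write(99): buf=[96 84 99 10 16 96], head=3, tail=3, size=6
read(): buf=[96 84 99 _ 16 96], head=4, tail=3, size=5

Answer: 96 84 99 _ 16 96
4
3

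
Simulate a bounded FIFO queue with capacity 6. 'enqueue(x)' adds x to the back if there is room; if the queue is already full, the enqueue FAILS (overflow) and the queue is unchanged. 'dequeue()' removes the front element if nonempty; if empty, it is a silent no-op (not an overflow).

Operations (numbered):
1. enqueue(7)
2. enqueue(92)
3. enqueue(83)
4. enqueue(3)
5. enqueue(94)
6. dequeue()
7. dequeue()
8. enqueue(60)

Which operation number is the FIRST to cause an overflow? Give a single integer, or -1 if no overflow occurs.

1. enqueue(7): size=1
2. enqueue(92): size=2
3. enqueue(83): size=3
4. enqueue(3): size=4
5. enqueue(94): size=5
6. dequeue(): size=4
7. dequeue(): size=3
8. enqueue(60): size=4

Answer: -1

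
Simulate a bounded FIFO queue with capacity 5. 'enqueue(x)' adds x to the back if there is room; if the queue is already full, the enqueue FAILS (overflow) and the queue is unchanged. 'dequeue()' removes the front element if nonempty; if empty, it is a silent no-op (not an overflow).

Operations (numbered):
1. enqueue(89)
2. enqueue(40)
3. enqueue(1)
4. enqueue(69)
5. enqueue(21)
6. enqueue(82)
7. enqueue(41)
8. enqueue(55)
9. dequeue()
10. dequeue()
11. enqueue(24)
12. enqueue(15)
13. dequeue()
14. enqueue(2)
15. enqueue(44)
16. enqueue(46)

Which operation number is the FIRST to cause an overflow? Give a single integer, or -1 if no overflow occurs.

1. enqueue(89): size=1
2. enqueue(40): size=2
3. enqueue(1): size=3
4. enqueue(69): size=4
5. enqueue(21): size=5
6. enqueue(82): size=5=cap → OVERFLOW (fail)
7. enqueue(41): size=5=cap → OVERFLOW (fail)
8. enqueue(55): size=5=cap → OVERFLOW (fail)
9. dequeue(): size=4
10. dequeue(): size=3
11. enqueue(24): size=4
12. enqueue(15): size=5
13. dequeue(): size=4
14. enqueue(2): size=5
15. enqueue(44): size=5=cap → OVERFLOW (fail)
16. enqueue(46): size=5=cap → OVERFLOW (fail)

Answer: 6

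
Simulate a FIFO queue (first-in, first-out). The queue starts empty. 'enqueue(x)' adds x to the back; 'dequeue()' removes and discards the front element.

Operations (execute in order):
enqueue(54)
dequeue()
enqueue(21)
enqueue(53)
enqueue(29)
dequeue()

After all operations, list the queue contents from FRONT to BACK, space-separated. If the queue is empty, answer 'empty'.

enqueue(54): [54]
dequeue(): []
enqueue(21): [21]
enqueue(53): [21, 53]
enqueue(29): [21, 53, 29]
dequeue(): [53, 29]

Answer: 53 29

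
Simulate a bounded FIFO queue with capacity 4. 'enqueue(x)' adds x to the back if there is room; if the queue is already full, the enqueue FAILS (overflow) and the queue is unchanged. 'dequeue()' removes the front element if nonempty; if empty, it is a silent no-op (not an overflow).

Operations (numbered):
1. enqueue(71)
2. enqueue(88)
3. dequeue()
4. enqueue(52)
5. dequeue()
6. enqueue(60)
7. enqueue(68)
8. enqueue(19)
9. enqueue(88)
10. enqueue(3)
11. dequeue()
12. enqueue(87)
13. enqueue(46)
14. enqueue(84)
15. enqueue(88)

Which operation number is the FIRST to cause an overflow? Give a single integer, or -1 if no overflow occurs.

1. enqueue(71): size=1
2. enqueue(88): size=2
3. dequeue(): size=1
4. enqueue(52): size=2
5. dequeue(): size=1
6. enqueue(60): size=2
7. enqueue(68): size=3
8. enqueue(19): size=4
9. enqueue(88): size=4=cap → OVERFLOW (fail)
10. enqueue(3): size=4=cap → OVERFLOW (fail)
11. dequeue(): size=3
12. enqueue(87): size=4
13. enqueue(46): size=4=cap → OVERFLOW (fail)
14. enqueue(84): size=4=cap → OVERFLOW (fail)
15. enqueue(88): size=4=cap → OVERFLOW (fail)

Answer: 9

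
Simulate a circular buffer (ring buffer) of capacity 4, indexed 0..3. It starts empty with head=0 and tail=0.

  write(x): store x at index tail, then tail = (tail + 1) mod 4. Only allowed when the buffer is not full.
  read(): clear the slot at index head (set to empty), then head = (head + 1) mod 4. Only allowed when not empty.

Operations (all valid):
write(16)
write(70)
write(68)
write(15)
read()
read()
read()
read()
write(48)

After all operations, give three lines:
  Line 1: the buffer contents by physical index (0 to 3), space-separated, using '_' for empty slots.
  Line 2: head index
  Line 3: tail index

write(16): buf=[16 _ _ _], head=0, tail=1, size=1
write(70): buf=[16 70 _ _], head=0, tail=2, size=2
write(68): buf=[16 70 68 _], head=0, tail=3, size=3
write(15): buf=[16 70 68 15], head=0, tail=0, size=4
read(): buf=[_ 70 68 15], head=1, tail=0, size=3
read(): buf=[_ _ 68 15], head=2, tail=0, size=2
read(): buf=[_ _ _ 15], head=3, tail=0, size=1
read(): buf=[_ _ _ _], head=0, tail=0, size=0
write(48): buf=[48 _ _ _], head=0, tail=1, size=1

Answer: 48 _ _ _
0
1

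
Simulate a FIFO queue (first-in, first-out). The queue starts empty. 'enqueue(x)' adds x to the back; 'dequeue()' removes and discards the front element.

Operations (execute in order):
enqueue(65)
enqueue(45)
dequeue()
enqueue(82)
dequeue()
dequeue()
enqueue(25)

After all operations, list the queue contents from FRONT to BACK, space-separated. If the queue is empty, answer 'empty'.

enqueue(65): [65]
enqueue(45): [65, 45]
dequeue(): [45]
enqueue(82): [45, 82]
dequeue(): [82]
dequeue(): []
enqueue(25): [25]

Answer: 25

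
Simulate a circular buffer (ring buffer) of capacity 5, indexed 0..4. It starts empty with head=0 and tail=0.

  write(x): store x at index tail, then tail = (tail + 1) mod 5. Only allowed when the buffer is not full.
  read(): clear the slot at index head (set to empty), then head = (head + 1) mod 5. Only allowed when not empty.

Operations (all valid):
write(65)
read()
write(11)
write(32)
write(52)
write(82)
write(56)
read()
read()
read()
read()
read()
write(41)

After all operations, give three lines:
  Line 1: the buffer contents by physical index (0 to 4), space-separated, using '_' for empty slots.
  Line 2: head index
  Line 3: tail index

Answer: _ 41 _ _ _
1
2

Derivation:
write(65): buf=[65 _ _ _ _], head=0, tail=1, size=1
read(): buf=[_ _ _ _ _], head=1, tail=1, size=0
write(11): buf=[_ 11 _ _ _], head=1, tail=2, size=1
write(32): buf=[_ 11 32 _ _], head=1, tail=3, size=2
write(52): buf=[_ 11 32 52 _], head=1, tail=4, size=3
write(82): buf=[_ 11 32 52 82], head=1, tail=0, size=4
write(56): buf=[56 11 32 52 82], head=1, tail=1, size=5
read(): buf=[56 _ 32 52 82], head=2, tail=1, size=4
read(): buf=[56 _ _ 52 82], head=3, tail=1, size=3
read(): buf=[56 _ _ _ 82], head=4, tail=1, size=2
read(): buf=[56 _ _ _ _], head=0, tail=1, size=1
read(): buf=[_ _ _ _ _], head=1, tail=1, size=0
write(41): buf=[_ 41 _ _ _], head=1, tail=2, size=1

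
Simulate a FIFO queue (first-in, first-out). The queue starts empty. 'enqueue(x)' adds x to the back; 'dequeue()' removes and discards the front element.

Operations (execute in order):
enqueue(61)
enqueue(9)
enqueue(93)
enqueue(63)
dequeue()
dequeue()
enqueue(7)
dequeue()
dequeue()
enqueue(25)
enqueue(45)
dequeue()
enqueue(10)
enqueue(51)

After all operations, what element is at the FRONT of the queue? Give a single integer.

Answer: 25

Derivation:
enqueue(61): queue = [61]
enqueue(9): queue = [61, 9]
enqueue(93): queue = [61, 9, 93]
enqueue(63): queue = [61, 9, 93, 63]
dequeue(): queue = [9, 93, 63]
dequeue(): queue = [93, 63]
enqueue(7): queue = [93, 63, 7]
dequeue(): queue = [63, 7]
dequeue(): queue = [7]
enqueue(25): queue = [7, 25]
enqueue(45): queue = [7, 25, 45]
dequeue(): queue = [25, 45]
enqueue(10): queue = [25, 45, 10]
enqueue(51): queue = [25, 45, 10, 51]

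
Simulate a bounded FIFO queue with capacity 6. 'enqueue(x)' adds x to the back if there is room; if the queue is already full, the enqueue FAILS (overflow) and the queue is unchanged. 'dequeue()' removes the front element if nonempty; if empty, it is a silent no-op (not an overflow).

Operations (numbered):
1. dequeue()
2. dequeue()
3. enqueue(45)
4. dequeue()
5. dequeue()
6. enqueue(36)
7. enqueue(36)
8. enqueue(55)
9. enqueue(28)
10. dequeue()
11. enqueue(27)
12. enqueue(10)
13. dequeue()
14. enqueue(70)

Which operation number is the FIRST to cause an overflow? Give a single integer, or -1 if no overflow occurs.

Answer: -1

Derivation:
1. dequeue(): empty, no-op, size=0
2. dequeue(): empty, no-op, size=0
3. enqueue(45): size=1
4. dequeue(): size=0
5. dequeue(): empty, no-op, size=0
6. enqueue(36): size=1
7. enqueue(36): size=2
8. enqueue(55): size=3
9. enqueue(28): size=4
10. dequeue(): size=3
11. enqueue(27): size=4
12. enqueue(10): size=5
13. dequeue(): size=4
14. enqueue(70): size=5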